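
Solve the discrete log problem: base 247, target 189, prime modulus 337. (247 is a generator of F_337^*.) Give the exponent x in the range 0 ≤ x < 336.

252

Baby-step giant-step with m = ceil(sqrt(336)) = 19.
Baby table (247^j mod 337 for j=0..18):
  0:1  1:247  2:12  3:268  4:144  5:183  6:43  7:174
  8:179  9:66  10:126  11:118  12:164  13:68  14:283  15:142
  16:26  17:19  18:312
Giant step factor: 247^(-19) ≡ 34 (mod 337).
Scan 189·34^i mod 337 for i = 0, 1, …:
  i=0: 189   i=1: 23   i=2: 108   i=3: 302
  i=4: 158   i=5: 317   i=6: 331   i=7: 133
  i=8: 141   i=9: 76   i=10: 225   i=11: 236
  i=12: 273   i=13: 183
Match at i=13, j=5: x = 13·19 + 5 = 252.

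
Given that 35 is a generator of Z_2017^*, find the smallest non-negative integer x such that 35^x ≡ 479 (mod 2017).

Baby-step giant-step with m = ceil(sqrt(2016)) = 45.
Baby table (35^j mod 2017 for j=0..44):
  0:1  1:35  2:1225  3:518  4:1994  5:1212  6:63  7:188
  8:529  9:362  10:568  11:1727  12:1952  13:1759  14:1055  15:619
  16:1495  17:1900  18:1956  19:1899  20:1921  21:674  22:1403  23:697
  24:191  25:634  26:3  27:105  28:1658  29:1554  30:1948  31:1619
  32:189  33:564  34:1587  35:1086  36:1704  37:1147  38:1822  39:1243
  40:1148  41:1857  42:451  43:1666  44:1834
Giant step factor: 35^(-45) ≡ 245 (mod 2017).
Scan 479·245^i mod 2017 for i = 0, 1, …:
  i=0: 479   i=1: 369   i=2: 1657   i=3: 548
  i=4: 1138   i=5: 464   i=6: 728   i=7: 864
  i=8: 1912   i=9: 496     …   i=30: 1663
  i=31: 1
Match at i=31, j=0: x = 31·45 + 0 = 1395.

1395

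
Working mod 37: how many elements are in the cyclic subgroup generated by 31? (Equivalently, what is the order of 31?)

The order of 31 must divide p − 1 = 36 = 2^2 · 3^2.
Divisors: 1, 2, 3, 4, 6, 9, 12, 18, 36.
Check each in increasing order: 31^1 ≡ 31;  31^2 ≡ 36;  31^3 ≡ 6;  31^4 ≡ 1.
Smallest exponent giving 1 is 4.

4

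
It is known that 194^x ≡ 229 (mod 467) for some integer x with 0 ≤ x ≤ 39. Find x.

Compute 194^0 mod 467 = 1, then multiply by 194 repeatedly:
  194^0=1  194^1=194  194^2=276  194^3=306  194^4=55
  194^5=396  194^6=236  194^7=18  194^8=223  194^9=298
  194^10=371  194^11=56  194^12=123  194^13=45  194^14=324
  194^15=278  194^16=227  194^17=140  194^18=74  194^19=346
  194^20=343  194^21=228  194^22=334  194^23=350  194^24=185
  194^25=398  194^26=157  194^27=103  194^28=368  194^29=408
  194^30=229
Found 229 at exponent 30.

30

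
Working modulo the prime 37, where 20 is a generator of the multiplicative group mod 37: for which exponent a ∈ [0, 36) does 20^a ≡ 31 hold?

9

Successive powers of 20 modulo 37:
  20^0=1  20^1=20  20^2=30  20^3=8  20^4=12  20^5=18
  20^6=27  20^7=22  20^8=33  20^9=31
So 20^9 ≡ 31 (mod 37), giving a = 9.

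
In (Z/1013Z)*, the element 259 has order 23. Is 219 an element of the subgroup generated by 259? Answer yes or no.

no

219 ∈ ⟨259⟩ iff 219^23 ≡ 1 (mod 1013), since |⟨259⟩| = 23.
219^23 mod 1013 = 174.
Since 174 ≠ 1, 219 does not lie in the subgroup.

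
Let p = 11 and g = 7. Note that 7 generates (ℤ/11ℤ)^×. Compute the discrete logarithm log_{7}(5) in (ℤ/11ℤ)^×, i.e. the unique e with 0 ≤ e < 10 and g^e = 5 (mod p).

Successive powers of 7 modulo 11:
  7^0=1  7^1=7  7^2=5
So 7^2 ≡ 5 (mod 11), giving e = 2.

2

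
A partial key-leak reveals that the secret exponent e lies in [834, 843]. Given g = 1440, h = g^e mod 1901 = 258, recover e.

834

Compute 1440^834 mod 1901 = 258, then multiply by 1440 repeatedly:
  1440^834=258
Found 258 at exponent 834.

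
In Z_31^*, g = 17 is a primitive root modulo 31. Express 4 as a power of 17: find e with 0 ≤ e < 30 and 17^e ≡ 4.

24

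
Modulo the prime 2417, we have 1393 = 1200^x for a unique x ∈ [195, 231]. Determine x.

Compute 1200^195 mod 2417 = 268, then multiply by 1200 repeatedly:
  1200^195=268  1200^196=139  1200^197=27  1200^198=979  1200^199=138
  1200^200=1244  1200^201=1511  1200^202=450  1200^203=1009  1200^204=2300
  1200^205=2203  1200^206=1819  1200^207=249  1200^208=1509  1200^209=467
  1200^210=2073  1200^211=507  1200^212=1733  1200^213=980  1200^214=1338
  1200^215=712  1200^216=1199  1200^217=685  1200^218=220  1200^219=547
  1200^220=1393
Found 1393 at exponent 220.

220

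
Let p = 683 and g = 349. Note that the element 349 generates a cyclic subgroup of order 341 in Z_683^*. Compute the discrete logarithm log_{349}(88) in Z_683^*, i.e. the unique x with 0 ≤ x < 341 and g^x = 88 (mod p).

Baby-step giant-step with m = ceil(sqrt(341)) = 19.
Baby table (349^j mod 683 for j=0..18):
  0:1  1:349  2:227  3:678  4:304  5:231  6:25  7:529
  8:211  9:558  10:87  11:311  12:625  13:248  14:494  15:290
  16:126  17:262  18:599
Giant step factor: 349^(-19) ≡ 116 (mod 683).
Scan 88·116^i mod 683 for i = 0, 1, …:
  i=0: 88   i=1: 646   i=2: 489   i=3: 35
  i=4: 645   i=5: 373   i=6: 239   i=7: 404
  i=8: 420   i=9: 227
Match at i=9, j=2: x = 9·19 + 2 = 173.

173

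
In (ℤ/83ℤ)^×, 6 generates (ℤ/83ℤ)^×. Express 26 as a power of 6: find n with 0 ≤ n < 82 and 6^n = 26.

Baby-step giant-step with m = ceil(sqrt(82)) = 10.
Baby table (6^j mod 83 for j=0..9):
  0:1  1:6  2:36  3:50  4:51  5:57  6:10  7:60
  8:28  9:2
Giant step factor: 6^(-10) ≡ 7 (mod 83).
Scan 26·7^i mod 83 for i = 0, 1, …:
  i=0: 26   i=1: 16   i=2: 29   i=3: 37
  i=4: 10
Match at i=4, j=6: n = 4·10 + 6 = 46.

46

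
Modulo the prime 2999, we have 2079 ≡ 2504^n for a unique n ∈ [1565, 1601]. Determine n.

1584

Compute 2504^1565 mod 2999 = 2324, then multiply by 2504 repeatedly:
  2504^1565=2324  2504^1566=1236  2504^1567=2975  2504^1568=2883  2504^1569=439
  2504^1570=1622  2504^1571=842  2504^1572=71  2504^1573=843  2504^1574=2575
  2504^1575=2949  2504^1576=758  2504^1577=2664  2504^1578=880  2504^1579=2254
  2504^1580=2897  2504^1581=2506  2504^1582=1116  2504^1583=2395  2504^1584=2079
Found 2079 at exponent 1584.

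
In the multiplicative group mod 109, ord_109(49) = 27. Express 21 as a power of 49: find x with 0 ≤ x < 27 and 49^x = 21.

Successive powers of 49 modulo 109:
  49^0=1  49^1=49  49^2=3  49^3=38  49^4=9  49^5=5
  49^6=27  49^7=15  49^8=81  49^9=45  49^10=25  49^11=26
  49^12=75  49^13=78  49^14=7  49^15=16  49^16=21
So 49^16 ≡ 21 (mod 109), giving x = 16.

16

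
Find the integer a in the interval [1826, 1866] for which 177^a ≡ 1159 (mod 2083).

1846

Compute 177^1826 mod 2083 = 387, then multiply by 177 repeatedly:
  177^1826=387  177^1827=1843  177^1828=1263  177^1829=670  177^1830=1942
  177^1831=39  177^1832=654  177^1833=1193  177^1834=778  177^1835=228
  177^1836=779  177^1837=405  177^1838=863  177^1839=692  177^1840=1670
  177^1841=1887  177^1842=719  177^1843=200  177^1844=2072  177^1845=136
  177^1846=1159
Found 1159 at exponent 1846.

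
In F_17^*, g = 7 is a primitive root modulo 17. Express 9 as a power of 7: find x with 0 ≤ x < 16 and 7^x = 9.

6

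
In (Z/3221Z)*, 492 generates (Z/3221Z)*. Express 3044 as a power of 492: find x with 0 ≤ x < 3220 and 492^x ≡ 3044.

Baby-step giant-step with m = ceil(sqrt(3220)) = 57.
Baby table (492^j mod 3221 for j=0..56):
  0:1  1:492  2:489  3:2234  4:767  5:507  6:1427  7:3127
  8:2067  9:2349  10:2590  11:1985  12:657  13:1144  14:2394  15:2183
  16:1443  17:1336  18:228  19:2662  20:1978  21:434  22:942  23:2861
  24:35  25:1115  26:1010  27:886  28:1077  29:1640  30:1630  31:3152
  32:1483  33:1690  34:462  35:1834  36:448  37:1388  38:44  39:2322
  40:2190  41:1666  42:1538  43:2982  44:1589  45:2306  46:760  47:284
  48:1225  49:373  50:3140  51:2021  52:2264  53:2643  54:2293  55:806
  56:369
Giant step factor: 492^(-57) ≡ 404 (mod 3221).
Scan 3044·404^i mod 3221 for i = 0, 1, …:
  i=0: 3044   i=1: 2575   i=2: 3138   i=3: 1899
  i=4: 598   i=5: 17   i=6: 426   i=7: 1391
  i=8: 1510   i=9: 1271     …   i=52: 3094
  i=53: 228
Match at i=53, j=18: x = 53·57 + 18 = 3039.

3039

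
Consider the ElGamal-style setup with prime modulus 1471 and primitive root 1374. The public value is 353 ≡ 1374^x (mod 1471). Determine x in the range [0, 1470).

Baby-step giant-step with m = ceil(sqrt(1470)) = 39.
Baby table (1374^j mod 1471 for j=0..38):
  0:1  1:1374  2:583  3:818  4:88  5:290  6:1290  7:1376
  8:389  9:513  10:253  11:466  12:399  13:1014  14:199  15:1291
  16:1279  17:972  18:1331  19:341  20:756  21:218  22:919  23:588
  24:333  25:61  26:1438  27:259  28:1355  29:955  30:38  31:727
  32:89  33:193  34:402  35:723  36:477  37:803  38:72
Giant step factor: 1374^(-39) ≡ 1245 (mod 1471).
Scan 353·1245^i mod 1471 for i = 0, 1, …:
  i=0: 353   i=1: 1127   i=2: 1252   i=3: 951
  i=4: 1311   i=5: 856   i=6: 716   i=7: 1465
  i=8: 1356   i=9: 983     …   i=14: 571
  i=15: 402
Match at i=15, j=34: x = 15·39 + 34 = 619.

619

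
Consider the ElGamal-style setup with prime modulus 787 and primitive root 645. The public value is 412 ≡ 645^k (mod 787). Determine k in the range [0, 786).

81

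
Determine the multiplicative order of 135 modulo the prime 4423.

2211

The order of 135 must divide p − 1 = 4422 = 2 · 3 · 11 · 67.
Divisors: 1, 2, 3, 6, 11, 22, 33, 66, 67, 134, 201, 402, 737, 1474, 2211, 4422.
Check each in increasing order: 135^1 ≡ 135;  135^2 ≡ 533;  135^3 ≡ 1187;  135^6 ≡ 2455;  135^11 ≡ 87;  135^22 ≡ 3146;  135^33 ≡ 3899;  135^66 ≡ 350;  135^67 ≡ 3020;  135^134 ≡ 174;  135^201 ≡ 3566;  135^402 ≡ 231;  135^737 ≡ 66;  135^1474 ≡ 4356;  135^2211 ≡ 1.
Smallest exponent giving 1 is 2211.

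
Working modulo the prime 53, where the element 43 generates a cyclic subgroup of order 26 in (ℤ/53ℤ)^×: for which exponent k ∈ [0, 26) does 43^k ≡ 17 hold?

Successive powers of 43 modulo 53:
  43^0=1  43^1=43  43^2=47  43^3=7  43^4=36  43^5=11
  43^6=49  43^7=40  43^8=24  43^9=25  43^10=15  43^11=9
  43^12=16  43^13=52  43^14=10  43^15=6  43^16=46  43^17=17
So 43^17 ≡ 17 (mod 53), giving k = 17.

17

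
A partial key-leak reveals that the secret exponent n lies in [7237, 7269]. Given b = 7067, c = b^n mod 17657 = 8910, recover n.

Compute 7067^7237 mod 17657 = 7387, then multiply by 7067 repeatedly:
  7067^7237=7387  7067^7238=9837  7067^7239=2470  7067^7240=10374  7067^7241=1194
  7067^7242=15609  7067^7243=5524  7067^7244=16138  7067^7245=683  7067^7246=6400
  7067^7247=9223  7067^7248=6954  7067^7249=4487  7067^7250=15314  7067^7251=4285
  7067^7252=340  7067^7253=1428  7067^7254=9529  7067^7255=15302  7067^7256=7766
  7067^7257=4366  7067^7258=7743  7067^7259=738  7067^7260=6631  7067^7261=17256
  7067^7262=8910
Found 8910 at exponent 7262.

7262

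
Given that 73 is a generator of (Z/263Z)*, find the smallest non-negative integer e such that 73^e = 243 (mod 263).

94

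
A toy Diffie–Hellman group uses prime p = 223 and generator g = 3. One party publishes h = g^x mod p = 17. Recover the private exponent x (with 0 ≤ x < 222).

144

Baby-step giant-step with m = ceil(sqrt(222)) = 15.
Baby table (3^j mod 223 for j=0..14):
  0:1  1:3  2:9  3:27  4:81  5:20  6:60  7:180
  8:94  9:59  10:177  11:85  12:32  13:96  14:65
Giant step factor: 3^(-15) ≡ 215 (mod 223).
Scan 17·215^i mod 223 for i = 0, 1, …:
  i=0: 17   i=1: 87   i=2: 196   i=3: 216
  i=4: 56   i=5: 221   i=6: 16   i=7: 95
  i=8: 132   i=9: 59
Match at i=9, j=9: x = 9·15 + 9 = 144.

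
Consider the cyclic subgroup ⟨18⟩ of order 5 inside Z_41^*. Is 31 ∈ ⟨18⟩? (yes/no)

no

31 ∈ ⟨18⟩ iff 31^5 ≡ 1 (mod 41), since |⟨18⟩| = 5.
31^5 mod 41 = 40.
Since 40 ≠ 1, 31 does not lie in the subgroup.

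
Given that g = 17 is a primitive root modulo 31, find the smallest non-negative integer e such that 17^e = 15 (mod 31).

3

Successive powers of 17 modulo 31:
  17^0=1  17^1=17  17^2=10  17^3=15
So 17^3 ≡ 15 (mod 31), giving e = 3.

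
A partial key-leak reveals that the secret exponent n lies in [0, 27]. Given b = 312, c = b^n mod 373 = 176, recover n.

Compute 312^0 mod 373 = 1, then multiply by 312 repeatedly:
  312^0=1  312^1=312  312^2=364  312^3=176
Found 176 at exponent 3.

3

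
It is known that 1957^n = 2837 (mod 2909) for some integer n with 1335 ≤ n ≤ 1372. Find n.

1345

Compute 1957^1335 mod 2909 = 575, then multiply by 1957 repeatedly:
  1957^1335=575  1957^1336=2401  1957^1337=722  1957^1338=2089  1957^1339=1028
  1957^1340=1677  1957^1341=537  1957^1342=760  1957^1343=821  1957^1344=929
  1957^1345=2837
Found 2837 at exponent 1345.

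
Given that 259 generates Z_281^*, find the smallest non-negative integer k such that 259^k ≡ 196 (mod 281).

36

Baby-step giant-step with m = ceil(sqrt(280)) = 17.
Baby table (259^j mod 281 for j=0..16):
  0:1  1:259  2:203  3:30  4:183  5:189  6:57  7:151
  8:50  9:24  10:34  11:95  12:158  13:177  14:40  15:244
  16:252
Giant step factor: 259^(-17) ≡ 159 (mod 281).
Scan 196·159^i mod 281 for i = 0, 1, …:
  i=0: 196   i=1: 254   i=2: 203
Match at i=2, j=2: k = 2·17 + 2 = 36.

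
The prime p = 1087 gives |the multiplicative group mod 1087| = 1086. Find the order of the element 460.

The order of 460 must divide p − 1 = 1086 = 2 · 3 · 181.
Divisors: 1, 2, 3, 6, 181, 362, 543, 1086.
Check each in increasing order: 460^1 ≡ 460;  460^2 ≡ 722;  460^3 ≡ 585;  460^6 ≡ 907;  460^181 ≡ 257;  460^362 ≡ 829;  460^543 ≡ 1.
Smallest exponent giving 1 is 543.

543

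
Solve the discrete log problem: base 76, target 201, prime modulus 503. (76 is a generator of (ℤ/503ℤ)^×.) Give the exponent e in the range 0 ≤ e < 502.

316

Baby-step giant-step with m = ceil(sqrt(502)) = 23.
Baby table (76^j mod 503 for j=0..22):
  0:1  1:76  2:243  3:360  4:198  5:461  6:329  7:357
  8:473  9:235  10:255  11:266  12:96  13:254  14:190  15:356
  16:397  17:495  18:398  19:68  20:138  21:428  22:336
Giant step factor: 76^(-23) ≡ 460 (mod 503).
Scan 201·460^i mod 503 for i = 0, 1, …:
  i=0: 201   i=1: 411   i=2: 435   i=3: 409
  i=4: 18   i=5: 232   i=6: 84   i=7: 412
  i=8: 392   i=9: 246   i=10: 488   i=11: 142
  i=12: 433   i=13: 495
Match at i=13, j=17: e = 13·23 + 17 = 316.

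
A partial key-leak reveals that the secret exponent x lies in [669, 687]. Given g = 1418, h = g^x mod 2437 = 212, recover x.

672

Compute 1418^669 mod 2437 = 1414, then multiply by 1418 repeatedly:
  1418^669=1414  1418^670=1838  1418^671=1131  1418^672=212
Found 212 at exponent 672.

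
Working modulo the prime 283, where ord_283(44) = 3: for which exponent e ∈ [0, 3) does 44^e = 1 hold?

0

Successive powers of 44 modulo 283:
  44^0=1
So 44^0 ≡ 1 (mod 283), giving e = 0.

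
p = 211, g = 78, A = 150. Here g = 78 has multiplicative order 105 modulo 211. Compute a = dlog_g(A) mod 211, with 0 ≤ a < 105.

91

Baby-step giant-step with m = ceil(sqrt(105)) = 11.
Baby table (78^j mod 211 for j=0..10):
  0:1  1:78  2:176  3:13  4:170  5:178  6:169  7:100
  8:204  9:87  10:34
Giant step factor: 78^(-11) ≡ 51 (mod 211).
Scan 150·51^i mod 211 for i = 0, 1, …:
  i=0: 150   i=1: 54   i=2: 11   i=3: 139
  i=4: 126   i=5: 96   i=6: 43   i=7: 83
  i=8: 13
Match at i=8, j=3: a = 8·11 + 3 = 91.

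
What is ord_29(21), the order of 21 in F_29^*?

28

The order of 21 must divide p − 1 = 28 = 2^2 · 7.
Divisors: 1, 2, 4, 7, 14, 28.
Check each in increasing order: 21^1 ≡ 21;  21^2 ≡ 6;  21^4 ≡ 7;  21^7 ≡ 12;  21^14 ≡ 28;  21^28 ≡ 1.
Smallest exponent giving 1 is 28.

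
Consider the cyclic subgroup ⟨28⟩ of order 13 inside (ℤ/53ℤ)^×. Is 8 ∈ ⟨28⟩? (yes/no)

no

8 ∈ ⟨28⟩ iff 8^13 ≡ 1 (mod 53), since |⟨28⟩| = 13.
8^13 mod 53 = 23.
Since 23 ≠ 1, 8 does not lie in the subgroup.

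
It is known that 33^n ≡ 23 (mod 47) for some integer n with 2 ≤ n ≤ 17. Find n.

7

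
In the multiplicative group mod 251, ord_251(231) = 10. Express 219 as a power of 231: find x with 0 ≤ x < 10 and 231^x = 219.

Successive powers of 231 modulo 251:
  231^0=1  231^1=231  231^2=149  231^3=32  231^4=113  231^5=250
  231^6=20  231^7=102  231^8=219
So 231^8 ≡ 219 (mod 251), giving x = 8.

8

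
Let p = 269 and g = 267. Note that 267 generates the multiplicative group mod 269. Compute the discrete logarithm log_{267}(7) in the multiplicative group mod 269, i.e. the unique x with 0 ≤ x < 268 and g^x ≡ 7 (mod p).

Baby-step giant-step with m = ceil(sqrt(268)) = 17.
Baby table (267^j mod 269 for j=0..16):
  0:1  1:267  2:4  3:261  4:16  5:237  6:64  7:141
  8:256  9:26  10:217  11:104  12:61  13:147  14:244  15:50
  16:169
Giant step factor: 267^(-17) ≡ 230 (mod 269).
Scan 7·230^i mod 269 for i = 0, 1, …:
  i=0: 7   i=1: 265   i=2: 156   i=3: 103
  i=4: 18   i=5: 105   i=6: 209   i=7: 188
  i=8: 200   i=9: 1
Match at i=9, j=0: x = 9·17 + 0 = 153.

153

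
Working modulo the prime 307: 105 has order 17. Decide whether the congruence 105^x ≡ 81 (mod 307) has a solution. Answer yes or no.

⟨105⟩ has order 17; its elements mod 307 are {1, 9, 24, 64, 81, 102, 105, 114, 115, 216, 235, 269, 272, 273, 280, 299, 304}.
81 is in this set.

yes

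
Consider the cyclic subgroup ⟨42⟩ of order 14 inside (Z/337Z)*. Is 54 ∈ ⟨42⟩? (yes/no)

no

⟨42⟩ has order 14; its elements mod 337 are {1, 8, 42, 52, 64, 79, 162, 175, 258, 273, 285, 295, 329, 336}.
54 is not in this set.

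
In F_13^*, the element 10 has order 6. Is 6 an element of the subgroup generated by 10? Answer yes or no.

⟨10⟩ has order 6; its elements mod 13 are {1, 3, 4, 9, 10, 12}.
6 is not in this set.

no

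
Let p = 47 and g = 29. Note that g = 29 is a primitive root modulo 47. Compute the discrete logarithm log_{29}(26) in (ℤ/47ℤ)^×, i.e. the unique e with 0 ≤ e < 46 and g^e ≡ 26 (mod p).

35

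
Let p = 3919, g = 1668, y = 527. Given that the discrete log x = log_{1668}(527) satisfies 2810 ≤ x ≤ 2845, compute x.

2826

Compute 1668^2810 mod 3919 = 1222, then multiply by 1668 repeatedly:
  1668^2810=1222  1668^2811=416  1668^2812=225  1668^2813=2995  1668^2814=2854
  1668^2815=2806  1668^2816=1122  1668^2817=2133  1668^2818=3311  1668^2819=877
  1668^2820=1049  1668^2821=1858  1668^2822=3134  1668^2823=3485  1668^2824=1103
  1668^2825=1793  1668^2826=527
Found 527 at exponent 2826.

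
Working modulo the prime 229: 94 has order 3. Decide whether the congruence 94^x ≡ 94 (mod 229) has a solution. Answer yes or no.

yes

⟨94⟩ has order 3; its elements mod 229 are {1, 94, 134}.
94 is in this set.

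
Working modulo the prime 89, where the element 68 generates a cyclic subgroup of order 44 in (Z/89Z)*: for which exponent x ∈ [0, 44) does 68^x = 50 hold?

18

Successive powers of 68 modulo 89:
  68^0=1  68^1=68  68^2=85  68^3=84  68^4=16  68^5=20
  68^6=25  68^7=9  68^8=78  68^9=53  68^10=44  68^11=55
  68^12=2  68^13=47  68^14=81  68^15=79  68^16=32  68^17=40
  68^18=50
So 68^18 ≡ 50 (mod 89), giving x = 18.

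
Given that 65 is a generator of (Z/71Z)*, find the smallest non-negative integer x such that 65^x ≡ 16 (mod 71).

62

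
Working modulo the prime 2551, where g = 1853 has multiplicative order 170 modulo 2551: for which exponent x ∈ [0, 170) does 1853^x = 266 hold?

Baby-step giant-step with m = ceil(sqrt(170)) = 14.
Baby table (1853^j mod 2551 for j=0..13):
  0:1  1:1853  2:2514  3:316  4:1369  5:1063  6:367  7:1485
  8:1727  9:1177  10:2427  11:2369  12:2037  13:1632
Giant step factor: 1853^(-14) ≡ 479 (mod 2551).
Scan 266·479^i mod 2551 for i = 0, 1, …:
  i=0: 266   i=1: 2415   i=2: 1182   i=3: 2407
  i=4: 2452   i=5: 1048   i=6: 1996   i=7: 2010
  i=8: 1063
Match at i=8, j=5: x = 8·14 + 5 = 117.

117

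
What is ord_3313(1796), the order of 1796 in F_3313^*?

1104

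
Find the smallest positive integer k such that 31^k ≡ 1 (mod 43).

21

The order of 31 must divide p − 1 = 42 = 2 · 3 · 7.
Divisors: 1, 2, 3, 6, 7, 14, 21, 42.
Check each in increasing order: 31^1 ≡ 31;  31^2 ≡ 15;  31^3 ≡ 35;  31^6 ≡ 21;  31^7 ≡ 6;  31^14 ≡ 36;  31^21 ≡ 1.
Smallest exponent giving 1 is 21.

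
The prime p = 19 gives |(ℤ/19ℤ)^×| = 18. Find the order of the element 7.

3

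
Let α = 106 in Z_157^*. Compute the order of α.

The order of 106 must divide p − 1 = 156 = 2^2 · 3 · 13.
Divisors: 1, 2, 3, 4, 6, 12, 13, 26, 39, 52, 78, 156.
Check each in increasing order: 106^1 ≡ 106;  106^2 ≡ 89;  106^3 ≡ 14;  106^4 ≡ 71;  106^6 ≡ 39;  106^12 ≡ 108;  106^13 ≡ 144;  106^26 ≡ 12;  106^39 ≡ 1.
Smallest exponent giving 1 is 39.

39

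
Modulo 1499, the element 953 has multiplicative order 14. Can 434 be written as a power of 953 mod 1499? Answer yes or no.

no

434 ∈ ⟨953⟩ iff 434^14 ≡ 1 (mod 1499), since |⟨953⟩| = 14.
434^14 mod 1499 = 1004.
Since 1004 ≠ 1, 434 does not lie in the subgroup.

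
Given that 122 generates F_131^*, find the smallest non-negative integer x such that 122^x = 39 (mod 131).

90

Baby-step giant-step with m = ceil(sqrt(130)) = 12.
Baby table (122^j mod 131 for j=0..11):
  0:1  1:122  2:81  3:57  4:11  5:32  6:105  7:103
  8:121  9:90  10:107  11:85
Giant step factor: 122^(-12) ≡ 25 (mod 131).
Scan 39·25^i mod 131 for i = 0, 1, …:
  i=0: 39   i=1: 58   i=2: 9   i=3: 94
  i=4: 123   i=5: 62   i=6: 109   i=7: 105
Match at i=7, j=6: x = 7·12 + 6 = 90.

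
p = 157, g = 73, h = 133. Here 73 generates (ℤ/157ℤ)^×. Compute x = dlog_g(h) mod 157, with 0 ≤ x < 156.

19

Baby-step giant-step with m = ceil(sqrt(156)) = 13.
Baby table (73^j mod 157 for j=0..12):
  0:1  1:73  2:148  3:128  4:81  5:104  6:56  7:6
  8:124  9:103  10:140  11:15  12:153
Giant step factor: 73^(-13) ≡ 50 (mod 157).
Scan 133·50^i mod 157 for i = 0, 1, …:
  i=0: 133   i=1: 56
Match at i=1, j=6: x = 1·13 + 6 = 19.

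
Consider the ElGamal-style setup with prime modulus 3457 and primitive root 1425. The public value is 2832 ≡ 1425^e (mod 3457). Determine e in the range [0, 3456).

1020

Baby-step giant-step with m = ceil(sqrt(3456)) = 59.
Baby table (1425^j mod 3457 for j=0..58):
  0:1  1:1425  2:1366  3:259  4:2633  5:1180  6:1398  7:918
  8:1404  9:2554  10:2686  11:651  12:1199  13:817  14:2673  15:2868
  16:726  17:907  18:3014  19:1356  20:3294  21:2801  22:2047  23:2724
  24:2946  25:1252  26:288  27:2474  28:2767  29:1995  30:1221  31:1054
  32:1612  33:1652  34:3340  35:2668  36:2657  37:810  38:3069  39:220
  40:2370  41:3218  42:1668  43:1941  44:325  45:3344  46:1454  47:1207
  48:1846  49:3230  50:1483  51:1048  52:3433  53:370  54:1786  55:698
  56:2491  57:2793  58:1018
Giant step factor: 1425^(-59) ≡ 678 (mod 3457).
Scan 2832·678^i mod 3457 for i = 0, 1, …:
  i=0: 2832   i=1: 1461   i=2: 1856   i=3: 20
  i=4: 3189   i=5: 1517   i=6: 1797   i=7: 1502
  i=8: 1998   i=9: 2957     …   i=16: 1893
  i=17: 907
Match at i=17, j=17: e = 17·59 + 17 = 1020.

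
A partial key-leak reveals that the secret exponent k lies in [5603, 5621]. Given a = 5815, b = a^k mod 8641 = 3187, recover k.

Compute 5815^5603 mod 8641 = 6898, then multiply by 5815 repeatedly:
  5815^5603=6898  5815^5604=348  5815^5605=1626  5815^5606=1936  5815^5607=7258
  5815^5608=2626  5815^5609=1543  5815^5610=3187
Found 3187 at exponent 5610.

5610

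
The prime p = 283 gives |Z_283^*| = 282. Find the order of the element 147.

282

The order of 147 must divide p − 1 = 282 = 2 · 3 · 47.
Divisors: 1, 2, 3, 6, 47, 94, 141, 282.
Check each in increasing order: 147^1 ≡ 147;  147^2 ≡ 101;  147^3 ≡ 131;  147^6 ≡ 181;  147^47 ≡ 45;  147^94 ≡ 44;  147^141 ≡ 282;  147^282 ≡ 1.
Smallest exponent giving 1 is 282.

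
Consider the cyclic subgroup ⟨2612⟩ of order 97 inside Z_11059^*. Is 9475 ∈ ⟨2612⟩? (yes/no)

no

9475 ∈ ⟨2612⟩ iff 9475^97 ≡ 1 (mod 11059), since |⟨2612⟩| = 97.
9475^97 mod 11059 = 10528.
Since 10528 ≠ 1, 9475 does not lie in the subgroup.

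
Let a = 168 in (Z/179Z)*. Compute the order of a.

The order of 168 must divide p − 1 = 178 = 2 · 89.
Divisors: 1, 2, 89, 178.
Check each in increasing order: 168^1 ≡ 168;  168^2 ≡ 121;  168^89 ≡ 1.
Smallest exponent giving 1 is 89.

89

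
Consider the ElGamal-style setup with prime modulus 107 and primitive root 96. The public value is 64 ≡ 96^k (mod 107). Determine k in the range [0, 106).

Baby-step giant-step with m = ceil(sqrt(106)) = 11.
Baby table (96^j mod 107 for j=0..10):
  0:1  1:96  2:14  3:60  4:89  5:91  6:69  7:97
  8:3  9:74  10:42
Giant step factor: 96^(-11) ≡ 22 (mod 107).
Scan 64·22^i mod 107 for i = 0, 1, …:
  i=0: 64   i=1: 17   i=2: 53   i=3: 96
Match at i=3, j=1: k = 3·11 + 1 = 34.

34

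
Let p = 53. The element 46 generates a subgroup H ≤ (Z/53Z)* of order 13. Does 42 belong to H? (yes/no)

yes

⟨46⟩ has order 13; its elements mod 53 are {1, 10, 13, 15, 16, 24, 28, 36, 42, 44, 46, 47, 49}.
42 is in this set.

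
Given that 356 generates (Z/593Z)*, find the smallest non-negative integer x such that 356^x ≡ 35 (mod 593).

570

Baby-step giant-step with m = ceil(sqrt(592)) = 25.
Baby table (356^j mod 593 for j=0..24):
  0:1  1:356  2:427  3:204  4:278  5:530  6:106  7:377
  8:194  9:276  10:411  11:438  12:562  13:231  14:402  15:199
  16:277  17:174  18:272  19:173  20:509  21:339  22:305  23:61
  24:368
Giant step factor: 356^(-25) ≡ 224 (mod 593).
Scan 35·224^i mod 593 for i = 0, 1, …:
  i=0: 35   i=1: 131   i=2: 287   i=3: 244
  i=4: 100   i=5: 459   i=6: 227   i=7: 443
  i=8: 201   i=9: 549     …   i=21: 222
  i=22: 509
Match at i=22, j=20: x = 22·25 + 20 = 570.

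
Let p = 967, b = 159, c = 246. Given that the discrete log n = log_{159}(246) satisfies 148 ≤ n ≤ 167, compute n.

Compute 159^148 mod 967 = 452, then multiply by 159 repeatedly:
  159^148=452  159^149=310  159^150=940  159^151=542  159^152=115
  159^153=879  159^154=513  159^155=339  159^156=716  159^157=705
  159^158=890  159^159=328  159^160=901  159^161=143  159^162=496
  159^163=537  159^164=287  159^165=184  159^166=246
Found 246 at exponent 166.

166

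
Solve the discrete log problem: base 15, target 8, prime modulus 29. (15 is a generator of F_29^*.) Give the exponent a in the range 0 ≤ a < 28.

Successive powers of 15 modulo 29:
  15^0=1  15^1=15  15^2=22  15^3=11  15^4=20  15^5=10
  15^6=5  15^7=17  15^8=23  15^9=26  15^10=13  15^11=21
  15^12=25  15^13=27  15^14=28  15^15=14  15^16=7  15^17=18
  15^18=9  15^19=19  15^20=24  15^21=12  15^22=6  15^23=3
  15^24=16  15^25=8
So 15^25 ≡ 8 (mod 29), giving a = 25.

25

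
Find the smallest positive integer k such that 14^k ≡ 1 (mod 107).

The order of 14 must divide p − 1 = 106 = 2 · 53.
Divisors: 1, 2, 53, 106.
Check each in increasing order: 14^1 ≡ 14;  14^2 ≡ 89;  14^53 ≡ 1.
Smallest exponent giving 1 is 53.

53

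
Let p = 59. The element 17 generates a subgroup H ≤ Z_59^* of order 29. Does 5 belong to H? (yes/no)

5 ∈ ⟨17⟩ iff 5^29 ≡ 1 (mod 59), since |⟨17⟩| = 29.
5^29 mod 59 = 1.
Since 1 = 1, 5 lies in the subgroup.

yes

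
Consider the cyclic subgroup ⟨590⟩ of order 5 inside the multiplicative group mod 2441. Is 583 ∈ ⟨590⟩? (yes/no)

yes

583 ∈ ⟨590⟩ iff 583^5 ≡ 1 (mod 2441), since |⟨590⟩| = 5.
583^5 mod 2441 = 1.
Since 1 = 1, 583 lies in the subgroup.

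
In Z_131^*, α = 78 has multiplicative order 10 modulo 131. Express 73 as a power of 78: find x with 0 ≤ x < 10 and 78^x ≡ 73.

7

Successive powers of 78 modulo 131:
  78^0=1  78^1=78  78^2=58  78^3=70  78^4=89  78^5=130
  78^6=53  78^7=73
So 78^7 ≡ 73 (mod 131), giving x = 7.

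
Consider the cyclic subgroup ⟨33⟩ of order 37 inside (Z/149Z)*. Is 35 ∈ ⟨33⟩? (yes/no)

35 ∈ ⟨33⟩ iff 35^37 ≡ 1 (mod 149), since |⟨33⟩| = 37.
35^37 mod 149 = 148.
Since 148 ≠ 1, 35 does not lie in the subgroup.

no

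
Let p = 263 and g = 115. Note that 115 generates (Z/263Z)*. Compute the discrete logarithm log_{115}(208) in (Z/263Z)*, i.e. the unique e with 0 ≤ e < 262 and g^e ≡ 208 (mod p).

82

Baby-step giant-step with m = ceil(sqrt(262)) = 17.
Baby table (115^j mod 263 for j=0..16):
  0:1  1:115  2:75  3:209  4:102  5:158  6:23  7:15
  8:147  9:73  10:242  11:215  12:3  13:82  14:225  15:101
  16:43
Giant step factor: 115^(-17) ≡ 177 (mod 263).
Scan 208·177^i mod 263 for i = 0, 1, …:
  i=0: 208   i=1: 259   i=2: 81   i=3: 135
  i=4: 225
Match at i=4, j=14: e = 4·17 + 14 = 82.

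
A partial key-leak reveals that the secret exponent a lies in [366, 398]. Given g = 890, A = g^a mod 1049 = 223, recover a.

Compute 890^366 mod 1049 = 378, then multiply by 890 repeatedly:
  890^366=378  890^367=740  890^368=877  890^369=74  890^370=822
  890^371=427  890^372=292  890^373=777  890^374=239  890^375=812
  890^376=968  890^377=291  890^378=936  890^379=134  890^380=723
  890^381=433  890^382=387  890^383=358  890^384=773  890^385=875
  890^386=392  890^387=612  890^388=249  890^389=271  890^390=969
  890^391=132  890^392=1041  890^393=223
Found 223 at exponent 393.

393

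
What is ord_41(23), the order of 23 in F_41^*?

The order of 23 must divide p − 1 = 40 = 2^3 · 5.
Divisors: 1, 2, 4, 5, 8, 10, 20, 40.
Check each in increasing order: 23^1 ≡ 23;  23^2 ≡ 37;  23^4 ≡ 16;  23^5 ≡ 40;  23^8 ≡ 10;  23^10 ≡ 1.
Smallest exponent giving 1 is 10.

10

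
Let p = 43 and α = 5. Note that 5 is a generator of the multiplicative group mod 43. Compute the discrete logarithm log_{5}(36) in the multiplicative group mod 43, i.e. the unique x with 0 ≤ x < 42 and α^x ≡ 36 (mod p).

Baby-step giant-step with m = ceil(sqrt(42)) = 7.
Baby table (5^j mod 43 for j=0..6):
  0:1  1:5  2:25  3:39  4:23  5:29  6:16
Giant step factor: 5^(-7) ≡ 7 (mod 43).
Scan 36·7^i mod 43 for i = 0, 1, …:
  i=0: 36   i=1: 37   i=2: 1
Match at i=2, j=0: x = 2·7 + 0 = 14.

14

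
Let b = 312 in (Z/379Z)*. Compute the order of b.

126

The order of 312 must divide p − 1 = 378 = 2 · 3^3 · 7.
Divisors: 1, 2, 3, 6, 7, 9, 14, 18, 21, 27, 42, 54, 63, 126, 189, 378.
Check each in increasing order: 312^1 ≡ 312;  312^2 ≡ 320;  312^3 ≡ 163;  312^6 ≡ 39;  312^7 ≡ 40;  312^9 ≡ 293;  312^14 ≡ 84;  312^18 ≡ 195;  312^21 ≡ 328;  312^27 ≡ 285;  312^42 ≡ 327;  312^54 ≡ 119;  312^63 ≡ 378;  312^126 ≡ 1.
Smallest exponent giving 1 is 126.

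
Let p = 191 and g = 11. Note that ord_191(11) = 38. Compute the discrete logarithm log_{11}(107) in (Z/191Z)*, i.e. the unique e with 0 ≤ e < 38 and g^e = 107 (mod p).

10

Successive powers of 11 modulo 191:
  11^0=1  11^1=11  11^2=121  11^3=185  11^4=125  11^5=38
  11^6=36  11^7=14  11^8=154  11^9=166  11^10=107
So 11^10 ≡ 107 (mod 191), giving e = 10.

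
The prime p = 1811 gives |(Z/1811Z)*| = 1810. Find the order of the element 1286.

1810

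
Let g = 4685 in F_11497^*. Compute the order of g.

11496

The order of 4685 must divide p − 1 = 11496 = 2^3 · 3 · 479.
Divisors: 1, 2, 3, 4, 6, 8, 12, 24, 479, 958, 1437, 1916, 2874, 3832, 5748, 11496.
Check each in increasing order: 4685^1 ≡ 4685;  4685^2 ≡ 1452;  4685^3 ≡ 7893;  4685^4 ≡ 4353;  4685^6 ≡ 8703;  4685^8 ≡ 1553;  4685^12 ≡ 11470;  4685^24 ≡ 729;  4685^479 ≡ 9474;  4685^958 ≡ 11094;  4685^1437 ≡ 10479;  4685^1916 ≡ 1451;  4685^2874 ≡ 1594;  4685^3832 ≡ 1450;  4685^5748 ≡ 11496;  4685^11496 ≡ 1.
Smallest exponent giving 1 is 11496.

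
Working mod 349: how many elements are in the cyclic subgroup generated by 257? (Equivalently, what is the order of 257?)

The order of 257 must divide p − 1 = 348 = 2^2 · 3 · 29.
Divisors: 1, 2, 3, 4, 6, 12, 29, 58, 87, 116, 174, 348.
Check each in increasing order: 257^1 ≡ 257;  257^2 ≡ 88;  257^3 ≡ 280;  257^4 ≡ 66;  257^6 ≡ 224;  257^12 ≡ 269;  257^29 ≡ 1.
Smallest exponent giving 1 is 29.

29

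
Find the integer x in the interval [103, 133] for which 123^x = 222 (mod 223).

111

Compute 123^103 mod 223 = 173, then multiply by 123 repeatedly:
  123^103=173  123^104=94  123^105=189  123^106=55  123^107=75
  123^108=82  123^109=51  123^110=29  123^111=222
Found 222 at exponent 111.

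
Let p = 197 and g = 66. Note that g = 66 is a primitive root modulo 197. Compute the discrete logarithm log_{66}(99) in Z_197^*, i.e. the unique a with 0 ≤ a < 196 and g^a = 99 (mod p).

13

Baby-step giant-step with m = ceil(sqrt(196)) = 14.
Baby table (66^j mod 197 for j=0..13):
  0:1  1:66  2:22  3:73  4:90  5:30  6:10  7:69
  8:23  9:139  10:112  11:103  12:100  13:99
Giant step factor: 66^(-14) ≡ 6 (mod 197).
Scan 99·6^i mod 197 for i = 0, 1, …:
  i=0: 99
Match at i=0, j=13: a = 0·14 + 13 = 13.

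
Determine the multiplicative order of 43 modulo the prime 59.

The order of 43 must divide p − 1 = 58 = 2 · 29.
Divisors: 1, 2, 29, 58.
Check each in increasing order: 43^1 ≡ 43;  43^2 ≡ 20;  43^29 ≡ 58;  43^58 ≡ 1.
Smallest exponent giving 1 is 58.

58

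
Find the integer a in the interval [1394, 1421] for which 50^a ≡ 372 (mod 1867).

Compute 50^1394 mod 1867 = 900, then multiply by 50 repeatedly:
  50^1394=900  50^1395=192  50^1396=265  50^1397=181  50^1398=1582
  50^1399=686  50^1400=694  50^1401=1094  50^1402=557  50^1403=1712
  50^1404=1585  50^1405=836  50^1406=726  50^1407=827  50^1408=276
  50^1409=731  50^1410=1077  50^1411=1574  50^1412=286  50^1413=1231
  50^1414=1806  50^1415=684  50^1416=594  50^1417=1695  50^1418=735
  50^1419=1277  50^1420=372
Found 372 at exponent 1420.

1420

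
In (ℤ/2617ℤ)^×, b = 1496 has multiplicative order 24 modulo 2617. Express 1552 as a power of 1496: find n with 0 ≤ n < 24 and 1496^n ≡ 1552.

16

Successive powers of 1496 modulo 2617:
  1496^0=1  1496^1=1496  1496^2=481  1496^3=2518  1496^4=1065  1496^5=2104
  1496^6=1950  1496^7=1862  1496^8=1064  1496^9=608  1496^10=1469  1496^11=1961
  1496^12=2616  1496^13=1121  1496^14=2136  1496^15=99  1496^16=1552
So 1496^16 ≡ 1552 (mod 2617), giving n = 16.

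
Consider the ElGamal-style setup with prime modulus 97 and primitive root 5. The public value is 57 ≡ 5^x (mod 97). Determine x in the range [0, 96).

55

Baby-step giant-step with m = ceil(sqrt(96)) = 10.
Baby table (5^j mod 97 for j=0..9):
  0:1  1:5  2:25  3:28  4:43  5:21  6:8  7:40
  8:6  9:30
Giant step factor: 5^(-10) ≡ 11 (mod 97).
Scan 57·11^i mod 97 for i = 0, 1, …:
  i=0: 57   i=1: 45   i=2: 10   i=3: 13
  i=4: 46   i=5: 21
Match at i=5, j=5: x = 5·10 + 5 = 55.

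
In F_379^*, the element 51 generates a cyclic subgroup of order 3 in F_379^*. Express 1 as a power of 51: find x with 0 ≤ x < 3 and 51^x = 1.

Successive powers of 51 modulo 379:
  51^0=1
So 51^0 ≡ 1 (mod 379), giving x = 0.

0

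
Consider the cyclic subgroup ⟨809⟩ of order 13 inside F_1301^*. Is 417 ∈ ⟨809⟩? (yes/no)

yes

⟨809⟩ has order 13; its elements mod 1301 are {1, 78, 273, 305, 372, 394, 417, 478, 654, 809, 856, 880, 988}.
417 is in this set.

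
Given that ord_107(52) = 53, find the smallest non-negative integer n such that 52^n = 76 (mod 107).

5

Baby-step giant-step with m = ceil(sqrt(53)) = 8.
Baby table (52^j mod 107 for j=0..7):
  0:1  1:52  2:29  3:10  4:92  5:76  6:100  7:64
Giant step factor: 52^(-8) ≡ 39 (mod 107).
Scan 76·39^i mod 107 for i = 0, 1, …:
  i=0: 76
Match at i=0, j=5: n = 0·8 + 5 = 5.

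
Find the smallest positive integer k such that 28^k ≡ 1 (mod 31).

The order of 28 must divide p − 1 = 30 = 2 · 3 · 5.
Divisors: 1, 2, 3, 5, 6, 10, 15, 30.
Check each in increasing order: 28^1 ≡ 28;  28^2 ≡ 9;  28^3 ≡ 4;  28^5 ≡ 5;  28^6 ≡ 16;  28^10 ≡ 25;  28^15 ≡ 1.
Smallest exponent giving 1 is 15.

15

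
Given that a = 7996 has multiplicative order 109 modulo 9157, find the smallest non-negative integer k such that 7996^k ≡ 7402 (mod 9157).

82

Baby-step giant-step with m = ceil(sqrt(109)) = 11.
Baby table (7996^j mod 9157 for j=0..10):
  0:1  1:7996  2:1842  3:4176  4:4874  5:312  6:4048  7:6970
  8:2618  9:626  10:5774
Giant step factor: 7996^(-11) ≡ 7737 (mod 9157).
Scan 7402·7737^i mod 9157 for i = 0, 1, …:
  i=0: 7402   i=1: 1396   i=2: 4749   i=3: 5129
  i=4: 5792   i=5: 7503   i=6: 4488   i=7: 312
Match at i=7, j=5: k = 7·11 + 5 = 82.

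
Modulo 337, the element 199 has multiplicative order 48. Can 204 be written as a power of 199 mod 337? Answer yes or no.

yes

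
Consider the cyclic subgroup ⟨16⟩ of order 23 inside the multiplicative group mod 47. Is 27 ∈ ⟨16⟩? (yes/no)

yes

⟨16⟩ has order 23; its elements mod 47 are {1, 2, 3, 4, 6, 7, 8, 9, 12, 14, 16, 17, 18, 21, 24, 25, 27, 28, 32, 34, 36, 37, 42}.
27 is in this set.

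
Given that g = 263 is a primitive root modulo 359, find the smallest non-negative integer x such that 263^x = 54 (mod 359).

206

Baby-step giant-step with m = ceil(sqrt(358)) = 19.
Baby table (263^j mod 359 for j=0..18):
  0:1  1:263  2:241  3:199  4:282  5:212  6:111  7:114
  8:185  9:190  10:69  11:197  12:115  13:89  14:72  15:268
  16:120  17:327  18:200
Giant step factor: 263^(-19) ≡ 83 (mod 359).
Scan 54·83^i mod 359 for i = 0, 1, …:
  i=0: 54   i=1: 174   i=2: 82   i=3: 344
  i=4: 191   i=5: 57   i=6: 64   i=7: 286
  i=8: 44   i=9: 62   i=10: 120
Match at i=10, j=16: x = 10·19 + 16 = 206.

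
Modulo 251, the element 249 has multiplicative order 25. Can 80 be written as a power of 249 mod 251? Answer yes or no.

80 ∈ ⟨249⟩ iff 80^25 ≡ 1 (mod 251), since |⟨249⟩| = 25.
80^25 mod 251 = 1.
Since 1 = 1, 80 lies in the subgroup.

yes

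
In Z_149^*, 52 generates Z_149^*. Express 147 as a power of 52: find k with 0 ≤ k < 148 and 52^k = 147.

Baby-step giant-step with m = ceil(sqrt(148)) = 13.
Baby table (52^j mod 149 for j=0..12):
  0:1  1:52  2:22  3:101  4:37  5:136  6:69  7:12
  8:28  9:115  10:20  11:146  12:142
Giant step factor: 52^(-13) ≡ 79 (mod 149).
Scan 147·79^i mod 149 for i = 0, 1, …:
  i=0: 147   i=1: 140   i=2: 34   i=3: 4
  i=4: 18   i=5: 81   i=6: 141   i=7: 113
  i=8: 136
Match at i=8, j=5: k = 8·13 + 5 = 109.

109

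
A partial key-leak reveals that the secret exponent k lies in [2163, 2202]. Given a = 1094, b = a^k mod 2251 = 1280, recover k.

Compute 1094^2163 mod 2251 = 1018, then multiply by 1094 repeatedly:
  1094^2163=1018  1094^2164=1698  1094^2165=537  1094^2166=2218  1094^2167=2165
  1094^2168=458  1094^2169=1330  1094^2170=874  1094^2171=1732  1094^2172=1717
  1094^2173=1064  1094^2174=249  1094^2175=35  1094^2176=23  1094^2177=401
  1094^2178=2000  1094^2179=28  1094^2180=1369  1094^2181=771  1094^2182=1600
  1094^2183=1373  1094^2184=645  1094^2185=1067  1094^2186=1280
Found 1280 at exponent 2186.

2186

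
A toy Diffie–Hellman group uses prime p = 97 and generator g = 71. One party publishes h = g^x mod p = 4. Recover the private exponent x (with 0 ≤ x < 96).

76

Baby-step giant-step with m = ceil(sqrt(96)) = 10.
Baby table (71^j mod 97 for j=0..9):
  0:1  1:71  2:94  3:78  4:9  5:57  6:70  7:23
  8:81  9:28
Giant step factor: 71^(-10) ≡ 95 (mod 97).
Scan 4·95^i mod 97 for i = 0, 1, …:
  i=0: 4   i=1: 89   i=2: 16   i=3: 65
  i=4: 64   i=5: 66   i=6: 62   i=7: 70
Match at i=7, j=6: x = 7·10 + 6 = 76.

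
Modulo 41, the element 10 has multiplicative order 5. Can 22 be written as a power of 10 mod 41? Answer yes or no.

no

⟨10⟩ has order 5; its elements mod 41 are {1, 10, 16, 18, 37}.
22 is not in this set.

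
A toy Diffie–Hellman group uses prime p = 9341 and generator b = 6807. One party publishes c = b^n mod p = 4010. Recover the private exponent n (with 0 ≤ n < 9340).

1624

Baby-step giant-step with m = ceil(sqrt(9340)) = 97.
Baby table (6807^j mod 9341 for j=0..96):
  0:1  1:6807  2:3889  3:29  4:1242  5:689  6:841  7:7995
  8:1299  9:5707  10:7671  11:307  12:6706  13:7616  14:8903  15:7654
  16:6021  17:5980  18:7123  19:6471  20:5282  21:1065  22:839  23:3722
  24:2862  25:5649  26:5187  27:8270  28:5024  29:967  30:6305  31:5581
  32:20  33:5366  34:3052  35:580  36:6158  37:4439  38:7479  39:1103
  40:7298  41:2048  42:3964  43:6140  44:3346  45:2864  46:581  47:3624
  48:8328  49:7508  50:2345  51:7987  52:2889  53:2618  54:7439  55:9053
  56:1194  57:888  58:989  59:6603  60:7070  61:658  62:4667  63:8869
  64:400  65:4569  66:4994  67:2259  68:1727  69:4711  70:124  71:3378
  72:5845  73:3596  74:4552  75:1367  76:1533  77:1234  78:2279  79:7093
  80:7763  81:704  82:195  83:943  84:1734  85:5655  86:8665  87:3581
  88:5198  89:8419  90:1098  91:1286  92:1285  93:3819  94:9271  95:9242
  96:8000
Giant step factor: 6807^(-97) ≡ 1247 (mod 9341).
Scan 4010·1247^i mod 9341 for i = 0, 1, …:
  i=0: 4010   i=1: 3035   i=2: 1540   i=3: 5475
  i=4: 8395   i=5: 6645   i=6: 848   i=7: 1923
  i=8: 6685   i=9: 4023     …   i=15: 7061
  i=16: 5845
Match at i=16, j=72: n = 16·97 + 72 = 1624.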